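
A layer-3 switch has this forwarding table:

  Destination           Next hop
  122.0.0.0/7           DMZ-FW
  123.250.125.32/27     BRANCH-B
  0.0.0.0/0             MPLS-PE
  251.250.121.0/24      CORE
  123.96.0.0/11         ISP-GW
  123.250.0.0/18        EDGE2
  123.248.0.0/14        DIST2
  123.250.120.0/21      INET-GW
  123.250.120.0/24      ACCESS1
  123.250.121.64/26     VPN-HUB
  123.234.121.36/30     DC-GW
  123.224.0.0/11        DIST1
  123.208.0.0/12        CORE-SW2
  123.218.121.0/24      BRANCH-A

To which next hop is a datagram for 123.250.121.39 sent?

INET-GW

Routes whose prefix contains 123.250.121.39:
  0.0.0.0/0 (default, matches everything) -> MPLS-PE
  122.0.0.0/7 (122.0.0.0 - 123.255.255.255) -> DMZ-FW
  123.224.0.0/11 (123.224.0.0 - 123.255.255.255) -> DIST1
  123.248.0.0/14 (123.248.0.0 - 123.251.255.255) -> DIST2
  123.250.120.0/21 (123.250.120.0 - 123.250.127.255) -> INET-GW
More-specific entries that do NOT match:
  123.234.121.36/30 (123.234.121.36 - 123.234.121.39) does not contain 123.250.121.39
  123.250.125.32/27 (123.250.125.32 - 123.250.125.63) does not contain 123.250.121.39
  123.250.121.64/26 (123.250.121.64 - 123.250.121.127) does not contain 123.250.121.39
  251.250.121.0/24 (251.250.121.0 - 251.250.121.255) does not contain 123.250.121.39
  123.250.120.0/24 (123.250.120.0 - 123.250.120.255) does not contain 123.250.121.39
  123.218.121.0/24 (123.218.121.0 - 123.218.121.255) does not contain 123.250.121.39
Longest matching prefix is /21 -> next hop INET-GW.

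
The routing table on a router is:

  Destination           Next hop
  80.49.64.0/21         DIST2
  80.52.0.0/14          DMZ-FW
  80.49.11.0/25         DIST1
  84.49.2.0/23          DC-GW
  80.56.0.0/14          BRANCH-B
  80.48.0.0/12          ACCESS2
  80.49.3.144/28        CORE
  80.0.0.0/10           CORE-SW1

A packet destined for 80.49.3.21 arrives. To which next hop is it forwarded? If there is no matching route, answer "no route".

Routes whose prefix contains 80.49.3.21:
  80.0.0.0/10 (80.0.0.0 - 80.63.255.255) -> CORE-SW1
  80.48.0.0/12 (80.48.0.0 - 80.63.255.255) -> ACCESS2
More-specific entries that do NOT match:
  80.49.3.144/28 (80.49.3.144 - 80.49.3.159) does not contain 80.49.3.21
  80.49.11.0/25 (80.49.11.0 - 80.49.11.127) does not contain 80.49.3.21
  84.49.2.0/23 (84.49.2.0 - 84.49.3.255) does not contain 80.49.3.21
  80.49.64.0/21 (80.49.64.0 - 80.49.71.255) does not contain 80.49.3.21
  80.52.0.0/14 (80.52.0.0 - 80.55.255.255) does not contain 80.49.3.21
  80.56.0.0/14 (80.56.0.0 - 80.59.255.255) does not contain 80.49.3.21
Longest matching prefix is /12 -> next hop ACCESS2.

ACCESS2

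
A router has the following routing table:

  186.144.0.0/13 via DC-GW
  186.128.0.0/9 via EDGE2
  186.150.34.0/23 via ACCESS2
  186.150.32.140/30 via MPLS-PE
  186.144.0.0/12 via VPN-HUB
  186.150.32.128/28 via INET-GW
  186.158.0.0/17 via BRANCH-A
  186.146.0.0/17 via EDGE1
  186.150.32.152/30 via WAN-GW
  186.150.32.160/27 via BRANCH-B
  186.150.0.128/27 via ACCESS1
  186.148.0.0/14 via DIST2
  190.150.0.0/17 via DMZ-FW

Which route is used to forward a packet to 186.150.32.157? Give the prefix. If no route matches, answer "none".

186.148.0.0/14

Entries matching 186.150.32.157:
  186.128.0.0/9 (186.128.0.0 - 186.255.255.255)
  186.144.0.0/12 (186.144.0.0 - 186.159.255.255)
  186.144.0.0/13 (186.144.0.0 - 186.151.255.255)
  186.148.0.0/14 (186.148.0.0 - 186.151.255.255)
Most specific is 186.148.0.0/14.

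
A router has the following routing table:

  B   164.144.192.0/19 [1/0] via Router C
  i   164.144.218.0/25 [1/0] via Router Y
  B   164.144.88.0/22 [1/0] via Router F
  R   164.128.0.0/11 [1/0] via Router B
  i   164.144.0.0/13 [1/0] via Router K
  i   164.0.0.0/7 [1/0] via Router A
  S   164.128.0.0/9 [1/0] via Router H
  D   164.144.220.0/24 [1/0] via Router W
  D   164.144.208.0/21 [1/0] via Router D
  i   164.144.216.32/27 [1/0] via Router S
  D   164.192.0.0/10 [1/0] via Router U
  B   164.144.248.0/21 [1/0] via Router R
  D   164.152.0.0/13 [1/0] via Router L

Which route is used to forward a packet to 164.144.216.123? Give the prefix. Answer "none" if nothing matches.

Entries matching 164.144.216.123:
  164.0.0.0/7 (164.0.0.0 - 165.255.255.255)
  164.128.0.0/9 (164.128.0.0 - 164.255.255.255)
  164.128.0.0/11 (164.128.0.0 - 164.159.255.255)
  164.144.0.0/13 (164.144.0.0 - 164.151.255.255)
  164.144.192.0/19 (164.144.192.0 - 164.144.223.255)
Most specific is 164.144.192.0/19.

164.144.192.0/19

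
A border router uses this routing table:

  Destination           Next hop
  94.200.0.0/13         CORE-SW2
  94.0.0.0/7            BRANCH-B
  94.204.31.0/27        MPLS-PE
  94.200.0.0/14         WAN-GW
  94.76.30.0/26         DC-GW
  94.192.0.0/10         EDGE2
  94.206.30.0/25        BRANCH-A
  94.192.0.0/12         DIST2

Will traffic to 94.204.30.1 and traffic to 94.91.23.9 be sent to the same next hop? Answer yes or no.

no

94.204.30.1: longest match 94.200.0.0/13 -> CORE-SW2
94.91.23.9: longest match 94.0.0.0/7 -> BRANCH-B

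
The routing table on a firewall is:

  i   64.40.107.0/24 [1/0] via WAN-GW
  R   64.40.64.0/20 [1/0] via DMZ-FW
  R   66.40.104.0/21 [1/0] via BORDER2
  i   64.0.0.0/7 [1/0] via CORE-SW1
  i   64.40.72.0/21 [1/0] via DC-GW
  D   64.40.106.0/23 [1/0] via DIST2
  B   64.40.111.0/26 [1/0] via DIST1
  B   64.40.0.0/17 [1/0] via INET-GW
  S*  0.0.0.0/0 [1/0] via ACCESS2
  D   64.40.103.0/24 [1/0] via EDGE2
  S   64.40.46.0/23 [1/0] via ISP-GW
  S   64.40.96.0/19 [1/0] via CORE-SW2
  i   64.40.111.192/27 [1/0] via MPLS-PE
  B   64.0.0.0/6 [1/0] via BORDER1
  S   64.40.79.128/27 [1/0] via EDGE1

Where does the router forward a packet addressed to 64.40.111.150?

Routes whose prefix contains 64.40.111.150:
  0.0.0.0/0 (default, matches everything) -> ACCESS2
  64.0.0.0/6 (64.0.0.0 - 67.255.255.255) -> BORDER1
  64.0.0.0/7 (64.0.0.0 - 65.255.255.255) -> CORE-SW1
  64.40.0.0/17 (64.40.0.0 - 64.40.127.255) -> INET-GW
  64.40.96.0/19 (64.40.96.0 - 64.40.127.255) -> CORE-SW2
More-specific entries that do NOT match:
  64.40.111.192/27 (64.40.111.192 - 64.40.111.223) does not contain 64.40.111.150
  64.40.79.128/27 (64.40.79.128 - 64.40.79.159) does not contain 64.40.111.150
  64.40.111.0/26 (64.40.111.0 - 64.40.111.63) does not contain 64.40.111.150
  64.40.107.0/24 (64.40.107.0 - 64.40.107.255) does not contain 64.40.111.150
  64.40.103.0/24 (64.40.103.0 - 64.40.103.255) does not contain 64.40.111.150
  64.40.106.0/23 (64.40.106.0 - 64.40.107.255) does not contain 64.40.111.150
  64.40.46.0/23 (64.40.46.0 - 64.40.47.255) does not contain 64.40.111.150
  66.40.104.0/21 (66.40.104.0 - 66.40.111.255) does not contain 64.40.111.150
  64.40.72.0/21 (64.40.72.0 - 64.40.79.255) does not contain 64.40.111.150
  64.40.64.0/20 (64.40.64.0 - 64.40.79.255) does not contain 64.40.111.150
Longest matching prefix is /19 -> next hop CORE-SW2.

CORE-SW2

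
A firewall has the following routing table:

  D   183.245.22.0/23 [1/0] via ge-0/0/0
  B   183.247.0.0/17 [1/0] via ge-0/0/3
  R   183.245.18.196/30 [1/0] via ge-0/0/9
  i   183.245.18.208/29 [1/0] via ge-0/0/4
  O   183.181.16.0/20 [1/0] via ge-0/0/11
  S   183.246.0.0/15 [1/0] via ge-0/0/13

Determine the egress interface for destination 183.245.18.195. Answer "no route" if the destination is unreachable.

no route

No entry's prefix contains 183.245.18.195; there is no default route.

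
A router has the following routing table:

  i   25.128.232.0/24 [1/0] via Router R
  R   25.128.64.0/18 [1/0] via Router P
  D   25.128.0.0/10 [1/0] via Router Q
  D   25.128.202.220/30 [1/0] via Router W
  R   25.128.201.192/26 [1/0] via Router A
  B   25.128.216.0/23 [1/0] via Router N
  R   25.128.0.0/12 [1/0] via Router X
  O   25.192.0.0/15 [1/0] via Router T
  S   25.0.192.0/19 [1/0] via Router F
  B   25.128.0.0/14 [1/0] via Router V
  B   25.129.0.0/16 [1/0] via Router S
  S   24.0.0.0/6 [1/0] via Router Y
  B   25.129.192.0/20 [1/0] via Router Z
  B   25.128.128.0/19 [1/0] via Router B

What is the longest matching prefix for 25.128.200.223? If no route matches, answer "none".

Entries matching 25.128.200.223:
  24.0.0.0/6 (24.0.0.0 - 27.255.255.255)
  25.128.0.0/10 (25.128.0.0 - 25.191.255.255)
  25.128.0.0/12 (25.128.0.0 - 25.143.255.255)
  25.128.0.0/14 (25.128.0.0 - 25.131.255.255)
Most specific is 25.128.0.0/14.

25.128.0.0/14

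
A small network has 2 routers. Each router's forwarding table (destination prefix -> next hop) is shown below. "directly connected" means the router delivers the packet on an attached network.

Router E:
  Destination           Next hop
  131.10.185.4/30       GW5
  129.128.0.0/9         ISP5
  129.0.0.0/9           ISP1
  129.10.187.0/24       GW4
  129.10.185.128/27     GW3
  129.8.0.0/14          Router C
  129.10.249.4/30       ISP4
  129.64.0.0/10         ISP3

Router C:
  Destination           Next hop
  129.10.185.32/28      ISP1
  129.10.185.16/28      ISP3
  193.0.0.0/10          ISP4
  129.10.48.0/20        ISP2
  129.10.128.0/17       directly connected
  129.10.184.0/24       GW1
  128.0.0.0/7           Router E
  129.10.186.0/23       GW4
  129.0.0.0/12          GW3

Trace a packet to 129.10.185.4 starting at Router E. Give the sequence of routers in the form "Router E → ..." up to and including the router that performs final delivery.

Router E → Router C

At Router E: longest match for 129.10.185.4 is 129.8.0.0/14 -> Router C
At Router C: longest match for 129.10.185.4 is 129.10.128.0/17 -> directly connected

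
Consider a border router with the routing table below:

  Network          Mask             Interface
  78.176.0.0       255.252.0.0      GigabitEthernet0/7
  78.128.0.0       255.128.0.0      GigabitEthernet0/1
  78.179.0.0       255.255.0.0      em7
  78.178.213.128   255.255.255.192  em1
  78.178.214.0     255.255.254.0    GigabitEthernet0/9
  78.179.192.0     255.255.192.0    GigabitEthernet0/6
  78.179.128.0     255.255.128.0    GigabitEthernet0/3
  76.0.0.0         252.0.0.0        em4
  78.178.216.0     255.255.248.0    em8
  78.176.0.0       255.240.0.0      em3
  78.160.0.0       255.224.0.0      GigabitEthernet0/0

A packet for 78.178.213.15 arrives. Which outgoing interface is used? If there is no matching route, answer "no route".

GigabitEthernet0/7

Routes whose prefix contains 78.178.213.15:
  76.0.0.0/6 (76.0.0.0 - 79.255.255.255) -> em4
  78.128.0.0/9 (78.128.0.0 - 78.255.255.255) -> GigabitEthernet0/1
  78.160.0.0/11 (78.160.0.0 - 78.191.255.255) -> GigabitEthernet0/0
  78.176.0.0/12 (78.176.0.0 - 78.191.255.255) -> em3
  78.176.0.0/14 (78.176.0.0 - 78.179.255.255) -> GigabitEthernet0/7
More-specific entries that do NOT match:
  78.178.213.128/26 (78.178.213.128 - 78.178.213.191) does not contain 78.178.213.15
  78.178.214.0/23 (78.178.214.0 - 78.178.215.255) does not contain 78.178.213.15
  78.178.216.0/21 (78.178.216.0 - 78.178.223.255) does not contain 78.178.213.15
  78.179.192.0/18 (78.179.192.0 - 78.179.255.255) does not contain 78.178.213.15
  78.179.128.0/17 (78.179.128.0 - 78.179.255.255) does not contain 78.178.213.15
  78.179.0.0/16 (78.179.0.0 - 78.179.255.255) does not contain 78.178.213.15
Longest matching prefix is /14 -> interface GigabitEthernet0/7.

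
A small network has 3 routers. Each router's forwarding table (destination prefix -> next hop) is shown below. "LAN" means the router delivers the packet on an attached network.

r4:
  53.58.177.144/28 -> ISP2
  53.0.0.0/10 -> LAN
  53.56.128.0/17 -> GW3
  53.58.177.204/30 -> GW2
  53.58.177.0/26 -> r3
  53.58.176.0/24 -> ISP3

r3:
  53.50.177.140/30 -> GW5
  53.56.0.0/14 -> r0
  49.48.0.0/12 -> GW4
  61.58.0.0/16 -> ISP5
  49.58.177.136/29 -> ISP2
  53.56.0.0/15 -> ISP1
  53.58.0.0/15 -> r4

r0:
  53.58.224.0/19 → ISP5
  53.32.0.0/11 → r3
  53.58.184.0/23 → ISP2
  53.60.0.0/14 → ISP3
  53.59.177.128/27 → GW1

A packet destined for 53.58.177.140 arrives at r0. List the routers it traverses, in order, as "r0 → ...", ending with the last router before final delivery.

At r0: longest match for 53.58.177.140 is 53.32.0.0/11 -> r3
At r3: longest match for 53.58.177.140 is 53.58.0.0/15 -> r4
At r4: longest match for 53.58.177.140 is 53.0.0.0/10 -> LAN

r0 → r3 → r4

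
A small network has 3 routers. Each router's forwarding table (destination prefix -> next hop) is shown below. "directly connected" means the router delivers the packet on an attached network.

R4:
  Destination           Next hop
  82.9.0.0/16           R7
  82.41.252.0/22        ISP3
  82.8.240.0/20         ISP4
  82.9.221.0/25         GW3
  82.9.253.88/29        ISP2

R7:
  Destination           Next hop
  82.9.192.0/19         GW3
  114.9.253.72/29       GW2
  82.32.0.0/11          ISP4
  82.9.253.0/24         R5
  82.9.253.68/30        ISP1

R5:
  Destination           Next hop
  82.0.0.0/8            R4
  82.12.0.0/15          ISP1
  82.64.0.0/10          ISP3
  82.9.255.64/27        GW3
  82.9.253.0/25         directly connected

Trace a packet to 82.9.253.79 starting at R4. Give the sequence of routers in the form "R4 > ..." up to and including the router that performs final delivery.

R4 > R7 > R5

At R4: longest match for 82.9.253.79 is 82.9.0.0/16 -> R7
At R7: longest match for 82.9.253.79 is 82.9.253.0/24 -> R5
At R5: longest match for 82.9.253.79 is 82.9.253.0/25 -> directly connected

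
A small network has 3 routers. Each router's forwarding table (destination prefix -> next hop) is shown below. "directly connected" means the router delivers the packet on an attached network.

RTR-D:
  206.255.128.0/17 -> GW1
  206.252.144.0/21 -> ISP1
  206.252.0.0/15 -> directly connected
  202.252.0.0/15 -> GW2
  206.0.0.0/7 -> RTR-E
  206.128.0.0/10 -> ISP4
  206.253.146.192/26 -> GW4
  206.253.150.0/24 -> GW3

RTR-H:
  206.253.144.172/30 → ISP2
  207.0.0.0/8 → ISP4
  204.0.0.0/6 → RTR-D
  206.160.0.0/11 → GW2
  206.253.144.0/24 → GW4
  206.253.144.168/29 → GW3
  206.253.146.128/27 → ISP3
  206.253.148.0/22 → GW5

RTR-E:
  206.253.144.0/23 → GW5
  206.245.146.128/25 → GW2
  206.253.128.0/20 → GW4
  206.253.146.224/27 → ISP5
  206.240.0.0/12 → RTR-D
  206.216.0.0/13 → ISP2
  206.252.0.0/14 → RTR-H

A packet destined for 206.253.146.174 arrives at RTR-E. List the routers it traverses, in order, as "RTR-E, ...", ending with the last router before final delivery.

RTR-E, RTR-H, RTR-D

At RTR-E: longest match for 206.253.146.174 is 206.252.0.0/14 -> RTR-H
At RTR-H: longest match for 206.253.146.174 is 204.0.0.0/6 -> RTR-D
At RTR-D: longest match for 206.253.146.174 is 206.252.0.0/15 -> directly connected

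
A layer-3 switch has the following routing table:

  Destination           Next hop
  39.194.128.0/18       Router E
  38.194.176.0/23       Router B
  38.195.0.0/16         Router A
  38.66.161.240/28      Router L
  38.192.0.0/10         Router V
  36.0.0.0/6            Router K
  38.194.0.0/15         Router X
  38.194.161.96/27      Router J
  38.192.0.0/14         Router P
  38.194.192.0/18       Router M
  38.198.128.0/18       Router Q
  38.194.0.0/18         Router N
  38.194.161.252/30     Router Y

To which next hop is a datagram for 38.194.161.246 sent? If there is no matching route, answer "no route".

Router X

Routes whose prefix contains 38.194.161.246:
  36.0.0.0/6 (36.0.0.0 - 39.255.255.255) -> Router K
  38.192.0.0/10 (38.192.0.0 - 38.255.255.255) -> Router V
  38.192.0.0/14 (38.192.0.0 - 38.195.255.255) -> Router P
  38.194.0.0/15 (38.194.0.0 - 38.195.255.255) -> Router X
More-specific entries that do NOT match:
  38.194.161.252/30 (38.194.161.252 - 38.194.161.255) does not contain 38.194.161.246
  38.66.161.240/28 (38.66.161.240 - 38.66.161.255) does not contain 38.194.161.246
  38.194.161.96/27 (38.194.161.96 - 38.194.161.127) does not contain 38.194.161.246
  38.194.176.0/23 (38.194.176.0 - 38.194.177.255) does not contain 38.194.161.246
  39.194.128.0/18 (39.194.128.0 - 39.194.191.255) does not contain 38.194.161.246
  38.194.192.0/18 (38.194.192.0 - 38.194.255.255) does not contain 38.194.161.246
  38.198.128.0/18 (38.198.128.0 - 38.198.191.255) does not contain 38.194.161.246
  38.194.0.0/18 (38.194.0.0 - 38.194.63.255) does not contain 38.194.161.246
  38.195.0.0/16 (38.195.0.0 - 38.195.255.255) does not contain 38.194.161.246
Longest matching prefix is /15 -> next hop Router X.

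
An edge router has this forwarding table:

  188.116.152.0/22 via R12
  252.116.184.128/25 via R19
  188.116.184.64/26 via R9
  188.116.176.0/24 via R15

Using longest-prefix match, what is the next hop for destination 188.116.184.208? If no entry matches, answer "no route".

no route

No entry's prefix contains 188.116.184.208; there is no default route.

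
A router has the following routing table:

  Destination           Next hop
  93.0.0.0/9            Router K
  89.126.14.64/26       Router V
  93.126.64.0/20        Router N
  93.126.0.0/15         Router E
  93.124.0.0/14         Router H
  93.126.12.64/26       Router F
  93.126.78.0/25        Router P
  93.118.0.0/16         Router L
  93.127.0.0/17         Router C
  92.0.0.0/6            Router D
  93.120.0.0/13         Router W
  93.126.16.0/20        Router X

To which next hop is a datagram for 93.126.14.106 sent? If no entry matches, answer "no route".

Router E

Routes whose prefix contains 93.126.14.106:
  92.0.0.0/6 (92.0.0.0 - 95.255.255.255) -> Router D
  93.0.0.0/9 (93.0.0.0 - 93.127.255.255) -> Router K
  93.120.0.0/13 (93.120.0.0 - 93.127.255.255) -> Router W
  93.124.0.0/14 (93.124.0.0 - 93.127.255.255) -> Router H
  93.126.0.0/15 (93.126.0.0 - 93.127.255.255) -> Router E
More-specific entries that do NOT match:
  89.126.14.64/26 (89.126.14.64 - 89.126.14.127) does not contain 93.126.14.106
  93.126.12.64/26 (93.126.12.64 - 93.126.12.127) does not contain 93.126.14.106
  93.126.78.0/25 (93.126.78.0 - 93.126.78.127) does not contain 93.126.14.106
  93.126.64.0/20 (93.126.64.0 - 93.126.79.255) does not contain 93.126.14.106
  93.126.16.0/20 (93.126.16.0 - 93.126.31.255) does not contain 93.126.14.106
  93.127.0.0/17 (93.127.0.0 - 93.127.127.255) does not contain 93.126.14.106
  93.118.0.0/16 (93.118.0.0 - 93.118.255.255) does not contain 93.126.14.106
Longest matching prefix is /15 -> next hop Router E.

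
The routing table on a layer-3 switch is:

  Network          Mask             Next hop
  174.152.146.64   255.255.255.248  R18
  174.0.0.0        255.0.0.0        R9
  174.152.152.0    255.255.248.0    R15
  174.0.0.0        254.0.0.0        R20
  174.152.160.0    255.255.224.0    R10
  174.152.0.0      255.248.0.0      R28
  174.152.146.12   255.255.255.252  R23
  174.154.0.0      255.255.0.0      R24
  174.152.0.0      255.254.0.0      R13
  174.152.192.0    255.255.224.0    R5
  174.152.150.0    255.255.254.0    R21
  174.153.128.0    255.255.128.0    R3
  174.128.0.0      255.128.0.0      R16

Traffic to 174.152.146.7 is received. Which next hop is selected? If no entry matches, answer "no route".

Routes whose prefix contains 174.152.146.7:
  174.0.0.0/7 (174.0.0.0 - 175.255.255.255) -> R20
  174.0.0.0/8 (174.0.0.0 - 174.255.255.255) -> R9
  174.128.0.0/9 (174.128.0.0 - 174.255.255.255) -> R16
  174.152.0.0/13 (174.152.0.0 - 174.159.255.255) -> R28
  174.152.0.0/15 (174.152.0.0 - 174.153.255.255) -> R13
More-specific entries that do NOT match:
  174.152.146.12/30 (174.152.146.12 - 174.152.146.15) does not contain 174.152.146.7
  174.152.146.64/29 (174.152.146.64 - 174.152.146.71) does not contain 174.152.146.7
  174.152.150.0/23 (174.152.150.0 - 174.152.151.255) does not contain 174.152.146.7
  174.152.152.0/21 (174.152.152.0 - 174.152.159.255) does not contain 174.152.146.7
  174.152.160.0/19 (174.152.160.0 - 174.152.191.255) does not contain 174.152.146.7
  174.152.192.0/19 (174.152.192.0 - 174.152.223.255) does not contain 174.152.146.7
  174.153.128.0/17 (174.153.128.0 - 174.153.255.255) does not contain 174.152.146.7
  174.154.0.0/16 (174.154.0.0 - 174.154.255.255) does not contain 174.152.146.7
Longest matching prefix is /15 -> next hop R13.

R13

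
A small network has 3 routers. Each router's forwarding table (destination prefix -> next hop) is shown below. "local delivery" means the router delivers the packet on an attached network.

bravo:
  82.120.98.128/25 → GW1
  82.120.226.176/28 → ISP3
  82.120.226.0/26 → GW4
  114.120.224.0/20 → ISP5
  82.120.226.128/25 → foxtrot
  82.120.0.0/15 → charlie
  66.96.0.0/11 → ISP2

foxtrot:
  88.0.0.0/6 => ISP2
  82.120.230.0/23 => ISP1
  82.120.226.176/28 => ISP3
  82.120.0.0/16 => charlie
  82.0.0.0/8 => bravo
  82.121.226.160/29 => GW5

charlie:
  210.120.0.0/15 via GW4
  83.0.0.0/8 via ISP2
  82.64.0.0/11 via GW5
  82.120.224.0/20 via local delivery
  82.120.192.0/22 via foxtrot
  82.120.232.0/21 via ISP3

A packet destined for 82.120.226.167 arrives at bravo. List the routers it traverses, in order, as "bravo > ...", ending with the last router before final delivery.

At bravo: longest match for 82.120.226.167 is 82.120.226.128/25 -> foxtrot
At foxtrot: longest match for 82.120.226.167 is 82.120.0.0/16 -> charlie
At charlie: longest match for 82.120.226.167 is 82.120.224.0/20 -> local delivery

bravo > foxtrot > charlie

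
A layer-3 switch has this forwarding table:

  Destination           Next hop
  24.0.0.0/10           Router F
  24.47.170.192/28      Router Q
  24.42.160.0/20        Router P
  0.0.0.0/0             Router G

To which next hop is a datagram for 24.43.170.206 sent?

Routes whose prefix contains 24.43.170.206:
  0.0.0.0/0 (default, matches everything) -> Router G
  24.0.0.0/10 (24.0.0.0 - 24.63.255.255) -> Router F
More-specific entries that do NOT match:
  24.47.170.192/28 (24.47.170.192 - 24.47.170.207) does not contain 24.43.170.206
  24.42.160.0/20 (24.42.160.0 - 24.42.175.255) does not contain 24.43.170.206
Longest matching prefix is /10 -> next hop Router F.

Router F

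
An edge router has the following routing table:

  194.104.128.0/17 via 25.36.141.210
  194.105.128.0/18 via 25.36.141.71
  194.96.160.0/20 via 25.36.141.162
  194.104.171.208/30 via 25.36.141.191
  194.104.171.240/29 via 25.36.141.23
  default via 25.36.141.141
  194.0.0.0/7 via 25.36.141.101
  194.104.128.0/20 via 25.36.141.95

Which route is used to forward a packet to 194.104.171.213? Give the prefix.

194.104.128.0/17

Entries matching 194.104.171.213:
  0.0.0.0/0 (default, matches everything)
  194.0.0.0/7 (194.0.0.0 - 195.255.255.255)
  194.104.128.0/17 (194.104.128.0 - 194.104.255.255)
Most specific is 194.104.128.0/17.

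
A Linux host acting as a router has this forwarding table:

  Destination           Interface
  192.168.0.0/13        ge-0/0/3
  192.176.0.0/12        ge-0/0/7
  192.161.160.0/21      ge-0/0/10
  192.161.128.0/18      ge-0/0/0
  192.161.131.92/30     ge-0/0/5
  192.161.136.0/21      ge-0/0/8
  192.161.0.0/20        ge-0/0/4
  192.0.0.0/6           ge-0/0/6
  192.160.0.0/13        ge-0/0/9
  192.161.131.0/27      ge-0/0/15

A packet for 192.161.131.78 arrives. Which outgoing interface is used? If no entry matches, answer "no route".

ge-0/0/0

Routes whose prefix contains 192.161.131.78:
  192.0.0.0/6 (192.0.0.0 - 195.255.255.255) -> ge-0/0/6
  192.160.0.0/13 (192.160.0.0 - 192.167.255.255) -> ge-0/0/9
  192.161.128.0/18 (192.161.128.0 - 192.161.191.255) -> ge-0/0/0
More-specific entries that do NOT match:
  192.161.131.92/30 (192.161.131.92 - 192.161.131.95) does not contain 192.161.131.78
  192.161.131.0/27 (192.161.131.0 - 192.161.131.31) does not contain 192.161.131.78
  192.161.160.0/21 (192.161.160.0 - 192.161.167.255) does not contain 192.161.131.78
  192.161.136.0/21 (192.161.136.0 - 192.161.143.255) does not contain 192.161.131.78
  192.161.0.0/20 (192.161.0.0 - 192.161.15.255) does not contain 192.161.131.78
Longest matching prefix is /18 -> interface ge-0/0/0.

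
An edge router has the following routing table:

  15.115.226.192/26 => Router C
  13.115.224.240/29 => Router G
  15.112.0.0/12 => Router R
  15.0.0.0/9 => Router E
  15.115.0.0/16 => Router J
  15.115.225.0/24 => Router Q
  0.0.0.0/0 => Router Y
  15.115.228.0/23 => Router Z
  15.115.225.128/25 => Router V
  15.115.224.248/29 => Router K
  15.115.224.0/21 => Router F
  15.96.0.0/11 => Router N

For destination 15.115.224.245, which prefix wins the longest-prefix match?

15.115.224.0/21

Entries matching 15.115.224.245:
  0.0.0.0/0 (default, matches everything)
  15.0.0.0/9 (15.0.0.0 - 15.127.255.255)
  15.96.0.0/11 (15.96.0.0 - 15.127.255.255)
  15.112.0.0/12 (15.112.0.0 - 15.127.255.255)
  15.115.0.0/16 (15.115.0.0 - 15.115.255.255)
  15.115.224.0/21 (15.115.224.0 - 15.115.231.255)
Most specific is 15.115.224.0/21.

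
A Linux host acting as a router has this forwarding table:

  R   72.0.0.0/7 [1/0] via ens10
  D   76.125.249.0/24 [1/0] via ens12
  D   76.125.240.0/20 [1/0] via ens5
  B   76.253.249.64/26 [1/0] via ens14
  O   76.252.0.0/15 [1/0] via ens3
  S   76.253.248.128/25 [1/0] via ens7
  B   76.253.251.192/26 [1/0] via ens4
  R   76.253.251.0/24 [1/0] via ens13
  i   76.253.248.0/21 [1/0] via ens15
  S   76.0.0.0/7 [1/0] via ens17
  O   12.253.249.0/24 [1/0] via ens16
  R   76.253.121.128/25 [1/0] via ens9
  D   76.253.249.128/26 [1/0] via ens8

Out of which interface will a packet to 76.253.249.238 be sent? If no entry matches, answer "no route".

Routes whose prefix contains 76.253.249.238:
  76.0.0.0/7 (76.0.0.0 - 77.255.255.255) -> ens17
  76.252.0.0/15 (76.252.0.0 - 76.253.255.255) -> ens3
  76.253.248.0/21 (76.253.248.0 - 76.253.255.255) -> ens15
More-specific entries that do NOT match:
  76.253.249.64/26 (76.253.249.64 - 76.253.249.127) does not contain 76.253.249.238
  76.253.251.192/26 (76.253.251.192 - 76.253.251.255) does not contain 76.253.249.238
  76.253.249.128/26 (76.253.249.128 - 76.253.249.191) does not contain 76.253.249.238
  76.253.248.128/25 (76.253.248.128 - 76.253.248.255) does not contain 76.253.249.238
  76.253.121.128/25 (76.253.121.128 - 76.253.121.255) does not contain 76.253.249.238
  76.125.249.0/24 (76.125.249.0 - 76.125.249.255) does not contain 76.253.249.238
  76.253.251.0/24 (76.253.251.0 - 76.253.251.255) does not contain 76.253.249.238
  12.253.249.0/24 (12.253.249.0 - 12.253.249.255) does not contain 76.253.249.238
Longest matching prefix is /21 -> interface ens15.

ens15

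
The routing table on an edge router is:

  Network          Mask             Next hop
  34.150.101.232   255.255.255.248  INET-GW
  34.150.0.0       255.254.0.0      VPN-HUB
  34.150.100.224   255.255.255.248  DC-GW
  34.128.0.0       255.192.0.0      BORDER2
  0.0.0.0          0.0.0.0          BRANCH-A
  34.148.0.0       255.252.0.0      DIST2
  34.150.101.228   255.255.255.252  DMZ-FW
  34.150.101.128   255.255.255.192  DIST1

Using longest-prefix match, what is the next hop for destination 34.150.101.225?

VPN-HUB

Routes whose prefix contains 34.150.101.225:
  0.0.0.0/0 (default, matches everything) -> BRANCH-A
  34.128.0.0/10 (34.128.0.0 - 34.191.255.255) -> BORDER2
  34.148.0.0/14 (34.148.0.0 - 34.151.255.255) -> DIST2
  34.150.0.0/15 (34.150.0.0 - 34.151.255.255) -> VPN-HUB
More-specific entries that do NOT match:
  34.150.101.228/30 (34.150.101.228 - 34.150.101.231) does not contain 34.150.101.225
  34.150.101.232/29 (34.150.101.232 - 34.150.101.239) does not contain 34.150.101.225
  34.150.100.224/29 (34.150.100.224 - 34.150.100.231) does not contain 34.150.101.225
  34.150.101.128/26 (34.150.101.128 - 34.150.101.191) does not contain 34.150.101.225
Longest matching prefix is /15 -> next hop VPN-HUB.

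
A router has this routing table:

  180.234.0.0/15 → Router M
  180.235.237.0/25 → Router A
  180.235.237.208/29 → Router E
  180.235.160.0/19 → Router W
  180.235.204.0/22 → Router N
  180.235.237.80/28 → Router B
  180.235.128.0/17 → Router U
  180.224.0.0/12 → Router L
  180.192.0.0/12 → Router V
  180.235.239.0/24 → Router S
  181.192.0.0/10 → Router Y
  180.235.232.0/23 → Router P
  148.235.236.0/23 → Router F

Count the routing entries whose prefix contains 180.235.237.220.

3

Prefixes containing 180.235.237.220:
  180.224.0.0/12 (180.224.0.0 - 180.239.255.255)
  180.234.0.0/15 (180.234.0.0 - 180.235.255.255)
  180.235.128.0/17 (180.235.128.0 - 180.235.255.255)
Total matching entries: 3.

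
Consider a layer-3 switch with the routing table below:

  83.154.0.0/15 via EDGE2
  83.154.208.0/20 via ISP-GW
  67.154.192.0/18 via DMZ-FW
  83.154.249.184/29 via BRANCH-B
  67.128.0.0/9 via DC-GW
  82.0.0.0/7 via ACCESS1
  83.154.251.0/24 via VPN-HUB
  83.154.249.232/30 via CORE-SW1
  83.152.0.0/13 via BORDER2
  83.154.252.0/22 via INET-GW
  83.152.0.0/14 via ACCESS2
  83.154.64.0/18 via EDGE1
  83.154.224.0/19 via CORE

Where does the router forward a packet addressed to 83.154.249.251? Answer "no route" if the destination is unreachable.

Routes whose prefix contains 83.154.249.251:
  82.0.0.0/7 (82.0.0.0 - 83.255.255.255) -> ACCESS1
  83.152.0.0/13 (83.152.0.0 - 83.159.255.255) -> BORDER2
  83.152.0.0/14 (83.152.0.0 - 83.155.255.255) -> ACCESS2
  83.154.0.0/15 (83.154.0.0 - 83.155.255.255) -> EDGE2
  83.154.224.0/19 (83.154.224.0 - 83.154.255.255) -> CORE
More-specific entries that do NOT match:
  83.154.249.232/30 (83.154.249.232 - 83.154.249.235) does not contain 83.154.249.251
  83.154.249.184/29 (83.154.249.184 - 83.154.249.191) does not contain 83.154.249.251
  83.154.251.0/24 (83.154.251.0 - 83.154.251.255) does not contain 83.154.249.251
  83.154.252.0/22 (83.154.252.0 - 83.154.255.255) does not contain 83.154.249.251
  83.154.208.0/20 (83.154.208.0 - 83.154.223.255) does not contain 83.154.249.251
Longest matching prefix is /19 -> next hop CORE.

CORE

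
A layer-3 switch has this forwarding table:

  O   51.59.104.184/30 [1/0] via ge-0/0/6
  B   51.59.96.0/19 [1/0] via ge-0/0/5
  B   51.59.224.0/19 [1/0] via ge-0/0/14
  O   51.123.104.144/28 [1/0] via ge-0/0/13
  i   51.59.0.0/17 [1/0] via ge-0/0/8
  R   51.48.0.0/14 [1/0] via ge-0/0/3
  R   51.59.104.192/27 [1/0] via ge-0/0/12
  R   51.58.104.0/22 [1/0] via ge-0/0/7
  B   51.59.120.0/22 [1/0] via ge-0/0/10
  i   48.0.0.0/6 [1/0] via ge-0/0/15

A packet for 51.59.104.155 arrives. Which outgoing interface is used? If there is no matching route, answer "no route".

ge-0/0/5

Routes whose prefix contains 51.59.104.155:
  48.0.0.0/6 (48.0.0.0 - 51.255.255.255) -> ge-0/0/15
  51.59.0.0/17 (51.59.0.0 - 51.59.127.255) -> ge-0/0/8
  51.59.96.0/19 (51.59.96.0 - 51.59.127.255) -> ge-0/0/5
More-specific entries that do NOT match:
  51.59.104.184/30 (51.59.104.184 - 51.59.104.187) does not contain 51.59.104.155
  51.123.104.144/28 (51.123.104.144 - 51.123.104.159) does not contain 51.59.104.155
  51.59.104.192/27 (51.59.104.192 - 51.59.104.223) does not contain 51.59.104.155
  51.58.104.0/22 (51.58.104.0 - 51.58.107.255) does not contain 51.59.104.155
  51.59.120.0/22 (51.59.120.0 - 51.59.123.255) does not contain 51.59.104.155
Longest matching prefix is /19 -> interface ge-0/0/5.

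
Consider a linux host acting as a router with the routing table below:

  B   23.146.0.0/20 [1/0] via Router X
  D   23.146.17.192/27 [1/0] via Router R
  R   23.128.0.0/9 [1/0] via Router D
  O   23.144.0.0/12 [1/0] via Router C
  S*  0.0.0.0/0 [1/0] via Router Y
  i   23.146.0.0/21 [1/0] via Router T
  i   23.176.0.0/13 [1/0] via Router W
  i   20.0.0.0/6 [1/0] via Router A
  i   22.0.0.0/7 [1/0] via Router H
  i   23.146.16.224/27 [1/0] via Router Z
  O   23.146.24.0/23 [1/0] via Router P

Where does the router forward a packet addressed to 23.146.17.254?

Router C

Routes whose prefix contains 23.146.17.254:
  0.0.0.0/0 (default, matches everything) -> Router Y
  20.0.0.0/6 (20.0.0.0 - 23.255.255.255) -> Router A
  22.0.0.0/7 (22.0.0.0 - 23.255.255.255) -> Router H
  23.128.0.0/9 (23.128.0.0 - 23.255.255.255) -> Router D
  23.144.0.0/12 (23.144.0.0 - 23.159.255.255) -> Router C
More-specific entries that do NOT match:
  23.146.17.192/27 (23.146.17.192 - 23.146.17.223) does not contain 23.146.17.254
  23.146.16.224/27 (23.146.16.224 - 23.146.16.255) does not contain 23.146.17.254
  23.146.24.0/23 (23.146.24.0 - 23.146.25.255) does not contain 23.146.17.254
  23.146.0.0/21 (23.146.0.0 - 23.146.7.255) does not contain 23.146.17.254
  23.146.0.0/20 (23.146.0.0 - 23.146.15.255) does not contain 23.146.17.254
  23.176.0.0/13 (23.176.0.0 - 23.183.255.255) does not contain 23.146.17.254
Longest matching prefix is /12 -> next hop Router C.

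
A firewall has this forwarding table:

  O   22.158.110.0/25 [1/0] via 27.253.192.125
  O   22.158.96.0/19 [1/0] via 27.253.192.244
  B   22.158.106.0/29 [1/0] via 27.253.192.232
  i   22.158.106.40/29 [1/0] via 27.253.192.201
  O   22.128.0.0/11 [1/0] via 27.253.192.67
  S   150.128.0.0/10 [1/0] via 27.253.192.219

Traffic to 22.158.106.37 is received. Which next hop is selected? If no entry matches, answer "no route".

27.253.192.244

Routes whose prefix contains 22.158.106.37:
  22.128.0.0/11 (22.128.0.0 - 22.159.255.255) -> 27.253.192.67
  22.158.96.0/19 (22.158.96.0 - 22.158.127.255) -> 27.253.192.244
More-specific entries that do NOT match:
  22.158.106.0/29 (22.158.106.0 - 22.158.106.7) does not contain 22.158.106.37
  22.158.106.40/29 (22.158.106.40 - 22.158.106.47) does not contain 22.158.106.37
  22.158.110.0/25 (22.158.110.0 - 22.158.110.127) does not contain 22.158.106.37
Longest matching prefix is /19 -> next hop 27.253.192.244.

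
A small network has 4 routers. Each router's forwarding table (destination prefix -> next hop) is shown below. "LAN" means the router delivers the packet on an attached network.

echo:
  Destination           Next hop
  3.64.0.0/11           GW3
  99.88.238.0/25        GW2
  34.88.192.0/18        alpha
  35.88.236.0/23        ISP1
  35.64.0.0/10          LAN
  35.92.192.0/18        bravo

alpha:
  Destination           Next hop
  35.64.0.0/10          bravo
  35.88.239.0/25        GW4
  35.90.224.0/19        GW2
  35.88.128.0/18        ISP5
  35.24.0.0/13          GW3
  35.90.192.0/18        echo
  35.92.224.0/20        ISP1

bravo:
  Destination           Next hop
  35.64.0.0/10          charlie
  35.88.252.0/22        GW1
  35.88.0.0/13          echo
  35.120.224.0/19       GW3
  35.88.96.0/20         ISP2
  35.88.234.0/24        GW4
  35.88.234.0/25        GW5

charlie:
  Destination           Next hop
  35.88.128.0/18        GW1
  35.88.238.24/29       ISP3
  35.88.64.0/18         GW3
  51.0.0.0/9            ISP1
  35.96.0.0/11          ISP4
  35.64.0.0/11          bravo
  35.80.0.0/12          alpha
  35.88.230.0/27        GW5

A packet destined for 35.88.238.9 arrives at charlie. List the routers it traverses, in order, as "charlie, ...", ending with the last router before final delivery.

At charlie: longest match for 35.88.238.9 is 35.80.0.0/12 -> alpha
At alpha: longest match for 35.88.238.9 is 35.64.0.0/10 -> bravo
At bravo: longest match for 35.88.238.9 is 35.88.0.0/13 -> echo
At echo: longest match for 35.88.238.9 is 35.64.0.0/10 -> LAN

charlie, alpha, bravo, echo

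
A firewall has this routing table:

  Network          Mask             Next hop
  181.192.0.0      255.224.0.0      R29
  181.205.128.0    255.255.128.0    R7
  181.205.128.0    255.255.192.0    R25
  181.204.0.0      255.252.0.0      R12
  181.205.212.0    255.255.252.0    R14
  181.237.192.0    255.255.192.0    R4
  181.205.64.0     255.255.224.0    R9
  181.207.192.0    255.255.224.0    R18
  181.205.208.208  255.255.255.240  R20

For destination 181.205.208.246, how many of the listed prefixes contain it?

3

Prefixes containing 181.205.208.246:
  181.192.0.0/11 (181.192.0.0 - 181.223.255.255)
  181.204.0.0/14 (181.204.0.0 - 181.207.255.255)
  181.205.128.0/17 (181.205.128.0 - 181.205.255.255)
Total matching entries: 3.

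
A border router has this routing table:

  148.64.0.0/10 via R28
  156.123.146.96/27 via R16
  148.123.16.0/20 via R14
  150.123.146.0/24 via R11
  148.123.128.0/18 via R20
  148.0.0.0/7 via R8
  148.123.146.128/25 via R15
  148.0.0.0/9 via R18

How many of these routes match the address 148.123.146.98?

4

Prefixes containing 148.123.146.98:
  148.0.0.0/7 (148.0.0.0 - 149.255.255.255)
  148.0.0.0/9 (148.0.0.0 - 148.127.255.255)
  148.64.0.0/10 (148.64.0.0 - 148.127.255.255)
  148.123.128.0/18 (148.123.128.0 - 148.123.191.255)
Total matching entries: 4.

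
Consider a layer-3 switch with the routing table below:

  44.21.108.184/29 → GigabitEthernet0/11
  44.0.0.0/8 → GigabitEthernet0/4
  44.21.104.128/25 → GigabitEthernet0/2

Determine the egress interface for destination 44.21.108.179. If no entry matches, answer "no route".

GigabitEthernet0/4

Routes whose prefix contains 44.21.108.179:
  44.0.0.0/8 (44.0.0.0 - 44.255.255.255) -> GigabitEthernet0/4
More-specific entries that do NOT match:
  44.21.108.184/29 (44.21.108.184 - 44.21.108.191) does not contain 44.21.108.179
  44.21.104.128/25 (44.21.104.128 - 44.21.104.255) does not contain 44.21.108.179
Longest matching prefix is /8 -> interface GigabitEthernet0/4.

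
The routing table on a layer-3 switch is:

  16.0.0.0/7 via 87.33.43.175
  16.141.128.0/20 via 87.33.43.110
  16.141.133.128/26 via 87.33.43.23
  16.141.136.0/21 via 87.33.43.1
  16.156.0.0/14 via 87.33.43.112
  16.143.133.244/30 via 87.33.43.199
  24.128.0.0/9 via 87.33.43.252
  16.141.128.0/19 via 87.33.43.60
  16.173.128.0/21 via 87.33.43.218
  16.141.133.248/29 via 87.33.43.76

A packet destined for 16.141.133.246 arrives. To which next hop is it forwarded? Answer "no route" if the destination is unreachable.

Routes whose prefix contains 16.141.133.246:
  16.0.0.0/7 (16.0.0.0 - 17.255.255.255) -> 87.33.43.175
  16.141.128.0/19 (16.141.128.0 - 16.141.159.255) -> 87.33.43.60
  16.141.128.0/20 (16.141.128.0 - 16.141.143.255) -> 87.33.43.110
More-specific entries that do NOT match:
  16.143.133.244/30 (16.143.133.244 - 16.143.133.247) does not contain 16.141.133.246
  16.141.133.248/29 (16.141.133.248 - 16.141.133.255) does not contain 16.141.133.246
  16.141.133.128/26 (16.141.133.128 - 16.141.133.191) does not contain 16.141.133.246
  16.141.136.0/21 (16.141.136.0 - 16.141.143.255) does not contain 16.141.133.246
  16.173.128.0/21 (16.173.128.0 - 16.173.135.255) does not contain 16.141.133.246
Longest matching prefix is /20 -> next hop 87.33.43.110.

87.33.43.110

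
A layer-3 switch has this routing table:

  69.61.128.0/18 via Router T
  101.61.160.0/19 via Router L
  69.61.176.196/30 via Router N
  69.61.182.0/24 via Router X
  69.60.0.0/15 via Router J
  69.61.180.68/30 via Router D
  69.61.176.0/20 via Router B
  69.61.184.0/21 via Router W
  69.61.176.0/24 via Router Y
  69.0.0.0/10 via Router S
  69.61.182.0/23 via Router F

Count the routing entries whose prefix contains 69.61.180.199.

Prefixes containing 69.61.180.199:
  69.0.0.0/10 (69.0.0.0 - 69.63.255.255)
  69.60.0.0/15 (69.60.0.0 - 69.61.255.255)
  69.61.128.0/18 (69.61.128.0 - 69.61.191.255)
  69.61.176.0/20 (69.61.176.0 - 69.61.191.255)
Total matching entries: 4.

4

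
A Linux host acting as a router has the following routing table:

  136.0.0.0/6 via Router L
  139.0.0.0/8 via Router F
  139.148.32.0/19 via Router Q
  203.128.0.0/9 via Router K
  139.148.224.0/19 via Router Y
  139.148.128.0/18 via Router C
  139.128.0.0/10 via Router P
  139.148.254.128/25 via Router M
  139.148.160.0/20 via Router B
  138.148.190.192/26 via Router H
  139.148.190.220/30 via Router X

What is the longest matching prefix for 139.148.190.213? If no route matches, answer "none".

Entries matching 139.148.190.213:
  136.0.0.0/6 (136.0.0.0 - 139.255.255.255)
  139.0.0.0/8 (139.0.0.0 - 139.255.255.255)
  139.128.0.0/10 (139.128.0.0 - 139.191.255.255)
  139.148.128.0/18 (139.148.128.0 - 139.148.191.255)
Most specific is 139.148.128.0/18.

139.148.128.0/18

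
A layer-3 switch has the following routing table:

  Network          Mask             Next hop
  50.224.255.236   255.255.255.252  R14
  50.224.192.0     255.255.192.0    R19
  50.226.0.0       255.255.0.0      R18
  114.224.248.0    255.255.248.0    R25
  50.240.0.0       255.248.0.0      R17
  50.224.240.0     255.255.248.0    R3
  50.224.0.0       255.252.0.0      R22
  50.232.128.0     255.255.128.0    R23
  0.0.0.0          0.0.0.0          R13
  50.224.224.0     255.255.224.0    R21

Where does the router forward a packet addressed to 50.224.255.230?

Routes whose prefix contains 50.224.255.230:
  0.0.0.0/0 (default, matches everything) -> R13
  50.224.0.0/14 (50.224.0.0 - 50.227.255.255) -> R22
  50.224.192.0/18 (50.224.192.0 - 50.224.255.255) -> R19
  50.224.224.0/19 (50.224.224.0 - 50.224.255.255) -> R21
More-specific entries that do NOT match:
  50.224.255.236/30 (50.224.255.236 - 50.224.255.239) does not contain 50.224.255.230
  114.224.248.0/21 (114.224.248.0 - 114.224.255.255) does not contain 50.224.255.230
  50.224.240.0/21 (50.224.240.0 - 50.224.247.255) does not contain 50.224.255.230
Longest matching prefix is /19 -> next hop R21.

R21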